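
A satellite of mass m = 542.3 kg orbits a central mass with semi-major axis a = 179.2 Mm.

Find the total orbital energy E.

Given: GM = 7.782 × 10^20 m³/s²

Convert to SI: a = 179.2 Mm = 1.792e+08 m.
E = −GMm / (2a).
E = −7.782e+20 · 542.3 / (2 · 1.792e+08) J ≈ -1.178e+15 J = -1.178 PJ.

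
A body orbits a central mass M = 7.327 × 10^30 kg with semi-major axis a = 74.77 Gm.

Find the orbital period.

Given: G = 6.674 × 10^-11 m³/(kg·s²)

Convert to SI: a = 74.77 Gm = 7.477e+10 m.
GM = G · M = 6.674e-11 · 7.327e+30 = 4.89004e+20 m³/s².
Kepler's third law: T = 2π √(a³ / GM).
Substituting a = 7.477e+10 m and GM = 4.89004e+20 m³/s²:
T = 2π √((7.477e+10)³ / 4.89004e+20) s
T ≈ 5.809e+06 s = 67.24 days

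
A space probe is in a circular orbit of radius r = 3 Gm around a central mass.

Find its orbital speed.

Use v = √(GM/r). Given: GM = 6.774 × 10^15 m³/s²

Convert to SI: r = 3 Gm = 3e+09 m.
For a circular orbit, gravity supplies the centripetal force, so v = √(GM / r).
v = √(6.774e+15 / 3e+09) m/s ≈ 1503 m/s = 1.503 km/s.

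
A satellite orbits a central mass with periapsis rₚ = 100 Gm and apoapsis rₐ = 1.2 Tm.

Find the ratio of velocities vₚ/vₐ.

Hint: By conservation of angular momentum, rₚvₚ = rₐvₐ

Convert to SI: rₚ = 100 Gm = 1e+11 m; rₐ = 1.2 Tm = 1.2e+12 m.
Conservation of angular momentum gives rₚvₚ = rₐvₐ, so vₚ/vₐ = rₐ/rₚ.
vₚ/vₐ = 1.2e+12 / 1e+11 ≈ 12.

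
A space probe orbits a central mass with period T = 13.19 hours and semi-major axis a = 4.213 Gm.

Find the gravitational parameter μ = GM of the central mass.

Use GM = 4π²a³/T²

Convert to SI: T = 13.19 hours = 47484 s; a = 4.213 Gm = 4.213e+09 m.
GM = 4π² · a³ / T².
GM = 4π² · (4.213e+09)³ / (47484)² m³/s² ≈ 1.309e+21 m³/s² = 1.309 × 10^21 m³/s².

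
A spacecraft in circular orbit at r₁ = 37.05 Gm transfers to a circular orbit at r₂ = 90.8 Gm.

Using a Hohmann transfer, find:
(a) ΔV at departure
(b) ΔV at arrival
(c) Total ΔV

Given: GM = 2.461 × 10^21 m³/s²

Convert to SI: r₁ = 37.05 Gm = 3.705e+10 m; r₂ = 90.8 Gm = 9.08e+10 m.
Transfer semi-major axis: a_t = (r₁ + r₂)/2 = (3.705e+10 + 9.08e+10)/2 = 6.3925e+10 m.
Circular speeds: v₁ = √(GM/r₁) = 257728 m/s, v₂ = √(GM/r₂) = 164631 m/s.
Transfer speeds (vis-viva v² = GM(2/r − 1/a_t)): v₁ᵗ = 307163 m/s, v₂ᵗ = 125335 m/s.
(a) ΔV₁ = |v₁ᵗ − v₁| ≈ 4.944e+04 m/s = 49.44 km/s.
(b) ΔV₂ = |v₂ − v₂ᵗ| ≈ 3.93e+04 m/s = 39.3 km/s.
(c) ΔV_total = ΔV₁ + ΔV₂ ≈ 8.873e+04 m/s = 88.73 km/s.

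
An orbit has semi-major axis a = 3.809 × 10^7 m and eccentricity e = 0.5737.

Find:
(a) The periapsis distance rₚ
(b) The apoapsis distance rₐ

(a) rₚ = a(1 − e) = 3.809e+07 · (1 − 0.5737) = 3.809e+07 · 0.4263 ≈ 1.624e+07 m = 1.624 × 10^7 m.
(b) rₐ = a(1 + e) = 3.809e+07 · (1 + 0.5737) = 3.809e+07 · 1.5737 ≈ 5.994e+07 m = 5.994 × 10^7 m.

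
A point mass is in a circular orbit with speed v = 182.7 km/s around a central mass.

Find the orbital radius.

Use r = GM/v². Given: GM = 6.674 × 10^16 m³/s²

Convert to SI: v = 182.7 km/s = 182700 m/s.
For a circular orbit, v² = GM / r, so r = GM / v².
r = 6.674e+16 / (182700)² m ≈ 1.999e+06 m = 1.999 Mm.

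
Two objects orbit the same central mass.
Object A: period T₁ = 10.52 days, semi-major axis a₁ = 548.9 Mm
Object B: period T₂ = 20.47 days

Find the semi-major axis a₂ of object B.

Convert to SI: T₁ = 10.52 days = 908928 s; a₁ = 548.9 Mm = 5.489e+08 m; T₂ = 20.47 days = 1.76861e+06 s.
Kepler's third law: (T₁/T₂)² = (a₁/a₂)³ ⇒ a₂ = a₁ · (T₂/T₁)^(2/3).
T₂/T₁ = 1.76861e+06 / 908928 = 1.94582.
a₂ = 5.489e+08 · (1.94582)^(2/3) m ≈ 8.555e+08 m = 855.5 Mm.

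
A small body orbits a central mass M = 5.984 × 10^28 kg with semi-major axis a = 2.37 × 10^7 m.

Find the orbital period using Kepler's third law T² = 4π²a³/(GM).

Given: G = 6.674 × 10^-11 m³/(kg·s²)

GM = G · M = 6.674e-11 · 5.984e+28 = 3.99372e+18 m³/s².
Kepler's third law: T = 2π √(a³ / GM).
Substituting a = 2.37e+07 m and GM = 3.99372e+18 m³/s²:
T = 2π √((2.37e+07)³ / 3.99372e+18) s
T ≈ 362.8 s = 6.046 minutes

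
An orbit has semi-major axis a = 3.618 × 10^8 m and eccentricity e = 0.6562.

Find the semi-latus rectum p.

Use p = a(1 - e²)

p = a (1 − e²).
p = 3.618e+08 · (1 − (0.6562)²) = 3.618e+08 · 0.569402 ≈ 2.06e+08 m = 2.06 × 10^8 m.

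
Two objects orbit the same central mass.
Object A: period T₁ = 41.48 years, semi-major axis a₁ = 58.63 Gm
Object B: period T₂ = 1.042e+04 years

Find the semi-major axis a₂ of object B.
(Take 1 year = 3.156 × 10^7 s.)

Convert to SI: T₁ = 41.48 years = 1.30911e+09 s; a₁ = 58.63 Gm = 5.863e+10 m; T₂ = 1.042e+04 years = 3.28855e+11 s.
Kepler's third law: (T₁/T₂)² = (a₁/a₂)³ ⇒ a₂ = a₁ · (T₂/T₁)^(2/3).
T₂/T₁ = 3.28855e+11 / 1.30911e+09 = 251.205.
a₂ = 5.863e+10 · (251.205)^(2/3) m ≈ 2.334e+12 m = 2.334 Tm.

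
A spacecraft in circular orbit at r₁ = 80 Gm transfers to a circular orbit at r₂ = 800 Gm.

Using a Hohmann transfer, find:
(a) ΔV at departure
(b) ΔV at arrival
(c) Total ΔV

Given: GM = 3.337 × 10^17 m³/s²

Convert to SI: r₁ = 80 Gm = 8e+10 m; r₂ = 800 Gm = 8e+11 m.
Transfer semi-major axis: a_t = (r₁ + r₂)/2 = (8e+10 + 8e+11)/2 = 4.4e+11 m.
Circular speeds: v₁ = √(GM/r₁) = 2042.36 m/s, v₂ = √(GM/r₂) = 645.852 m/s.
Transfer speeds (vis-viva v² = GM(2/r − 1/a_t)): v₁ᵗ = 2753.92 m/s, v₂ᵗ = 275.392 m/s.
(a) ΔV₁ = |v₁ᵗ − v₁| ≈ 711.6 m/s = 711.6 m/s.
(b) ΔV₂ = |v₂ − v₂ᵗ| ≈ 370.5 m/s = 370.5 m/s.
(c) ΔV_total = ΔV₁ + ΔV₂ ≈ 1082 m/s = 1.082 km/s.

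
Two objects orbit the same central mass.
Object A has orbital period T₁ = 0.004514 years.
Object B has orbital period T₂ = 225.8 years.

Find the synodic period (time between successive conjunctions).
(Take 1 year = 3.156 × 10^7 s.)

Convert to SI: T₁ = 0.004514 years = 142462 s; T₂ = 225.8 years = 7.12625e+09 s.
T_syn = |T₁ · T₂ / (T₁ − T₂)|.
T_syn = |142462 · 7.12625e+09 / (142462 − 7.12625e+09)| s ≈ 1.425e+05 s = 0.004514 years.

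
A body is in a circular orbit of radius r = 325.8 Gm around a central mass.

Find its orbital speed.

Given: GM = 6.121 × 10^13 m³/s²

Convert to SI: r = 325.8 Gm = 3.258e+11 m.
For a circular orbit, gravity supplies the centripetal force, so v = √(GM / r).
v = √(6.121e+13 / 3.258e+11) m/s ≈ 13.71 m/s = 13.71 m/s.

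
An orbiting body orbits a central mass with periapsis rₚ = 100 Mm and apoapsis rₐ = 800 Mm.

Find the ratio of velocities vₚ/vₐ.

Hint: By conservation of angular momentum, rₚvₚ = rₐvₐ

Convert to SI: rₚ = 100 Mm = 1e+08 m; rₐ = 800 Mm = 8e+08 m.
Conservation of angular momentum gives rₚvₚ = rₐvₐ, so vₚ/vₐ = rₐ/rₚ.
vₚ/vₐ = 8e+08 / 1e+08 ≈ 8.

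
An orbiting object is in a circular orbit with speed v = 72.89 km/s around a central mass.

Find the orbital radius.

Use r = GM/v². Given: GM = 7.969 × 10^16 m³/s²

Convert to SI: v = 72.89 km/s = 72890 m/s.
For a circular orbit, v² = GM / r, so r = GM / v².
r = 7.969e+16 / (72890)² m ≈ 1.5e+07 m = 15 Mm.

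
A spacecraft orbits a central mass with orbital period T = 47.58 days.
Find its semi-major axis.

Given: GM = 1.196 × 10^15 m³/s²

Convert to SI: T = 47.58 days = 4.11091e+06 s.
Invert Kepler's third law: a = (GM · T² / (4π²))^(1/3).
Substituting T = 4.11091e+06 s and GM = 1.196e+15 m³/s²:
a = (1.196e+15 · (4.11091e+06)² / (4π²))^(1/3) m
a ≈ 8e+08 m = 800 Mm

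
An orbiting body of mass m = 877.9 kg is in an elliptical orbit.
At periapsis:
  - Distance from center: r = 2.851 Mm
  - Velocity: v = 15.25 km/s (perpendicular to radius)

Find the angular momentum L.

Convert to SI: r = 2.851 Mm = 2.851e+06 m; v = 15.25 km/s = 15250 m/s.
Since v is perpendicular to r, L = m · v · r.
L = 877.9 · 15250 · 2.851e+06 kg·m²/s ≈ 3.817e+13 kg·m²/s.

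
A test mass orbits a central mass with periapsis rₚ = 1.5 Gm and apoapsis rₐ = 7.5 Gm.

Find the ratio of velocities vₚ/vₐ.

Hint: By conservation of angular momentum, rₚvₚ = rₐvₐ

Convert to SI: rₚ = 1.5 Gm = 1.5e+09 m; rₐ = 7.5 Gm = 7.5e+09 m.
Conservation of angular momentum gives rₚvₚ = rₐvₐ, so vₚ/vₐ = rₐ/rₚ.
vₚ/vₐ = 7.5e+09 / 1.5e+09 ≈ 5.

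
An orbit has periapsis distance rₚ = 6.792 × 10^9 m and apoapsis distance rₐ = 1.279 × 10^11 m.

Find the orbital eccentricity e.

e = (rₐ − rₚ) / (rₐ + rₚ).
e = (1.279e+11 − 6.792e+09) / (1.279e+11 + 6.792e+09) = 1.21108e+11 / 1.34692e+11 ≈ 0.8991.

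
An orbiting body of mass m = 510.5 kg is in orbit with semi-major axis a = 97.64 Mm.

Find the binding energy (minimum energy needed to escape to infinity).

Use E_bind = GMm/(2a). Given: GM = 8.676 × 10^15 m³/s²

Convert to SI: a = 97.64 Mm = 9.764e+07 m.
Total orbital energy is E = −GMm/(2a); binding energy is E_bind = −E = GMm/(2a).
E_bind = 8.676e+15 · 510.5 / (2 · 9.764e+07) J ≈ 2.268e+10 J = 22.68 GJ.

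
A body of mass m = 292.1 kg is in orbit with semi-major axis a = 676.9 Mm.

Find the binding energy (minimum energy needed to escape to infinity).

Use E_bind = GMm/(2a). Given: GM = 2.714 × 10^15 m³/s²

Convert to SI: a = 676.9 Mm = 6.769e+08 m.
Total orbital energy is E = −GMm/(2a); binding energy is E_bind = −E = GMm/(2a).
E_bind = 2.714e+15 · 292.1 / (2 · 6.769e+08) J ≈ 5.856e+08 J = 585.6 MJ.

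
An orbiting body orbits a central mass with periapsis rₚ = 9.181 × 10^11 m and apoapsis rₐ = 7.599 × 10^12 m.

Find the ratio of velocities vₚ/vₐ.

Conservation of angular momentum gives rₚvₚ = rₐvₐ, so vₚ/vₐ = rₐ/rₚ.
vₚ/vₐ = 7.599e+12 / 9.181e+11 ≈ 8.277.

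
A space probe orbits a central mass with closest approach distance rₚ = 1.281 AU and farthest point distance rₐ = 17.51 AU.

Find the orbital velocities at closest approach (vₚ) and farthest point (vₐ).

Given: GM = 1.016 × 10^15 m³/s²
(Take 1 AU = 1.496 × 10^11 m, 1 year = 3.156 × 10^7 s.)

Convert to SI: rₚ = 1.281 AU = 1.91638e+11 m; rₐ = 17.51 AU = 2.6195e+12 m.
Use the vis-viva equation v² = GM(2/r − 1/a) with a = (rₚ + rₐ)/2 = (1.91638e+11 + 2.6195e+12)/2 = 1.40557e+12 m.
vₚ = √(GM · (2/rₚ − 1/a)) = √(1.016e+15 · (2/1.91638e+11 − 1/1.40557e+12)) m/s ≈ 99.4 m/s = 0.02097 AU/year.
vₐ = √(GM · (2/rₐ − 1/a)) = √(1.016e+15 · (2/2.6195e+12 − 1/1.40557e+12)) m/s ≈ 7.272 m/s = 0.001534 AU/year.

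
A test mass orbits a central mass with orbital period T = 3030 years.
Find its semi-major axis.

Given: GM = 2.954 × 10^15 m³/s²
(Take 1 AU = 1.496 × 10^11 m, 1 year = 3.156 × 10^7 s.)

Convert to SI: T = 3030 years = 9.56268e+10 s.
Invert Kepler's third law: a = (GM · T² / (4π²))^(1/3).
Substituting T = 9.56268e+10 s and GM = 2.954e+15 m³/s²:
a = (2.954e+15 · (9.56268e+10)² / (4π²))^(1/3) m
a ≈ 8.812e+11 m = 5.89 AU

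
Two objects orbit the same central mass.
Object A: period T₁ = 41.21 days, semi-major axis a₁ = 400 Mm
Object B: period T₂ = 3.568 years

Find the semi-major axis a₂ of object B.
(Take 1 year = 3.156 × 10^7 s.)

Convert to SI: T₁ = 41.21 days = 3.56054e+06 s; a₁ = 400 Mm = 4e+08 m; T₂ = 3.568 years = 1.12606e+08 s.
Kepler's third law: (T₁/T₂)² = (a₁/a₂)³ ⇒ a₂ = a₁ · (T₂/T₁)^(2/3).
T₂/T₁ = 1.12606e+08 / 3.56054e+06 = 31.6261.
a₂ = 4e+08 · (31.6261)^(2/3) m ≈ 4e+09 m = 4 Gm.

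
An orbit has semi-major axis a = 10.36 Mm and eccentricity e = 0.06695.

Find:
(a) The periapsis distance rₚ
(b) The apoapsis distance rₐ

Convert to SI: a = 10.36 Mm = 1.036e+07 m.
(a) rₚ = a(1 − e) = 1.036e+07 · (1 − 0.06695) = 1.036e+07 · 0.93305 ≈ 9.666e+06 m = 9.666 Mm.
(b) rₐ = a(1 + e) = 1.036e+07 · (1 + 0.06695) = 1.036e+07 · 1.06695 ≈ 1.105e+07 m = 11.05 Mm.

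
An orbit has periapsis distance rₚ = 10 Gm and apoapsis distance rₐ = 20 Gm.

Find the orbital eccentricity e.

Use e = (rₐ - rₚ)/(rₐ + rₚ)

Convert to SI: rₚ = 10 Gm = 1e+10 m; rₐ = 20 Gm = 2e+10 m.
e = (rₐ − rₚ) / (rₐ + rₚ).
e = (2e+10 − 1e+10) / (2e+10 + 1e+10) = 1e+10 / 3e+10 ≈ 0.3333.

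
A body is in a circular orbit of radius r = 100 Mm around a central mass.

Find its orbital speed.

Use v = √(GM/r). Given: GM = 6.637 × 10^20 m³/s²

Convert to SI: r = 100 Mm = 1e+08 m.
For a circular orbit, gravity supplies the centripetal force, so v = √(GM / r).
v = √(6.637e+20 / 1e+08) m/s ≈ 2.576e+06 m/s = 2576 km/s.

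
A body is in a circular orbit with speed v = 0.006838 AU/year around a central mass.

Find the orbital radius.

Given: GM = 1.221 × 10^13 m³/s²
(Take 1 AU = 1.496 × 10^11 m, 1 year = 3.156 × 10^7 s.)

Convert to SI: v = 0.006838 AU/year = 32.4133 m/s.
For a circular orbit, v² = GM / r, so r = GM / v².
r = 1.221e+13 / (32.4133)² m ≈ 1.162e+10 m = 0.07768 AU.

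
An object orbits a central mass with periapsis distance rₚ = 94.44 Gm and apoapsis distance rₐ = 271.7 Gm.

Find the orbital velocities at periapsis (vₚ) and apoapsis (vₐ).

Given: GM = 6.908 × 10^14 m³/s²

Convert to SI: rₚ = 94.44 Gm = 9.444e+10 m; rₐ = 271.7 Gm = 2.717e+11 m.
Use the vis-viva equation v² = GM(2/r − 1/a) with a = (rₚ + rₐ)/2 = (9.444e+10 + 2.717e+11)/2 = 1.8307e+11 m.
vₚ = √(GM · (2/rₚ − 1/a)) = √(6.908e+14 · (2/9.444e+10 − 1/1.8307e+11)) m/s ≈ 104.2 m/s = 104.2 m/s.
vₐ = √(GM · (2/rₐ − 1/a)) = √(6.908e+14 · (2/2.717e+11 − 1/1.8307e+11)) m/s ≈ 36.22 m/s = 36.22 m/s.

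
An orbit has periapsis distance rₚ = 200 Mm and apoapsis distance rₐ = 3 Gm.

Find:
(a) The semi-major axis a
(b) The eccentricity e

Convert to SI: rₚ = 200 Mm = 2e+08 m; rₐ = 3 Gm = 3e+09 m.
(a) a = (rₚ + rₐ) / 2 = (2e+08 + 3e+09) / 2 ≈ 1.6e+09 m = 1.6 Gm.
(b) e = (rₐ − rₚ) / (rₐ + rₚ) = (3e+09 − 2e+08) / (3e+09 + 2e+08) ≈ 0.875.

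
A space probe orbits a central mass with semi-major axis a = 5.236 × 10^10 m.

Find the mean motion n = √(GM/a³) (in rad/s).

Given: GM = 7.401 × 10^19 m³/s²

n = √(GM / a³).
n = √(7.401e+19 / (5.236e+10)³) rad/s ≈ 7.18e-07 rad/s.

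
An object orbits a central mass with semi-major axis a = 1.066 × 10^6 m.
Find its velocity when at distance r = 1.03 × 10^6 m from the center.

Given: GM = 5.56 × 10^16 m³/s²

Vis-viva: v = √(GM · (2/r − 1/a)).
2/r − 1/a = 2/1.03e+06 − 1/1.066e+06 = 1.00366e-06 m⁻¹.
v = √(5.56e+16 · 1.00366e-06) m/s ≈ 2.362e+05 m/s = 236.2 km/s.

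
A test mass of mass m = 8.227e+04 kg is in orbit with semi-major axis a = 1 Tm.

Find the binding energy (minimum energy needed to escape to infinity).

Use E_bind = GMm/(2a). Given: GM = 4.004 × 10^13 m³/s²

Convert to SI: a = 1 Tm = 1e+12 m.
Total orbital energy is E = −GMm/(2a); binding energy is E_bind = −E = GMm/(2a).
E_bind = 4.004e+13 · 8.227e+04 / (2 · 1e+12) J ≈ 1.647e+06 J = 1.647 MJ.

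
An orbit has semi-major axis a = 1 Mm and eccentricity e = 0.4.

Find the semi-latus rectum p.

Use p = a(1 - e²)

Convert to SI: a = 1 Mm = 1e+06 m.
p = a (1 − e²).
p = 1e+06 · (1 − (0.4)²) = 1e+06 · 0.84 ≈ 8.4e+05 m = 840 km.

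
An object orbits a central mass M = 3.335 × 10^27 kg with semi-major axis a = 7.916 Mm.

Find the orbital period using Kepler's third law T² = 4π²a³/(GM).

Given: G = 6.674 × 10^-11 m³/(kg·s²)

Convert to SI: a = 7.916 Mm = 7.916e+06 m.
GM = G · M = 6.674e-11 · 3.335e+27 = 2.22578e+17 m³/s².
Kepler's third law: T = 2π √(a³ / GM).
Substituting a = 7.916e+06 m and GM = 2.22578e+17 m³/s²:
T = 2π √((7.916e+06)³ / 2.22578e+17) s
T ≈ 296.6 s = 4.944 minutes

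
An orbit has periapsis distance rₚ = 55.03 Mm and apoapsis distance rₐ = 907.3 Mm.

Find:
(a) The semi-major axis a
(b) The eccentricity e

Convert to SI: rₚ = 55.03 Mm = 5.503e+07 m; rₐ = 907.3 Mm = 9.073e+08 m.
(a) a = (rₚ + rₐ) / 2 = (5.503e+07 + 9.073e+08) / 2 ≈ 4.812e+08 m = 481.2 Mm.
(b) e = (rₐ − rₚ) / (rₐ + rₚ) = (9.073e+08 − 5.503e+07) / (9.073e+08 + 5.503e+07) ≈ 0.8856.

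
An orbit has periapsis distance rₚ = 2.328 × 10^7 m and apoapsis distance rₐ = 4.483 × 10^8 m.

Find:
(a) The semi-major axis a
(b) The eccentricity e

(a) a = (rₚ + rₐ) / 2 = (2.328e+07 + 4.483e+08) / 2 ≈ 2.358e+08 m = 2.358 × 10^8 m.
(b) e = (rₐ − rₚ) / (rₐ + rₚ) = (4.483e+08 − 2.328e+07) / (4.483e+08 + 2.328e+07) ≈ 0.9013.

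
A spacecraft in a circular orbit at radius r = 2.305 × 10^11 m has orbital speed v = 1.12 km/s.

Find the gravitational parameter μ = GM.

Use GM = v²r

Convert to SI: v = 1.12 km/s = 1120 m/s.
For a circular orbit v² = GM/r, so GM = v² · r.
GM = (1120)² · 2.305e+11 m³/s² ≈ 2.891e+17 m³/s² = 2.891 × 10^17 m³/s².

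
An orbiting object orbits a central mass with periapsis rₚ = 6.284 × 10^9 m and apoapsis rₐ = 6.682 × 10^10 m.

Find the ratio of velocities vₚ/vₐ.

Conservation of angular momentum gives rₚvₚ = rₐvₐ, so vₚ/vₐ = rₐ/rₚ.
vₚ/vₐ = 6.682e+10 / 6.284e+09 ≈ 10.63.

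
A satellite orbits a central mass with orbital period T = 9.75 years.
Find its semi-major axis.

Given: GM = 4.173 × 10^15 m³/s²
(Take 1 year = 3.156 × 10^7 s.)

Convert to SI: T = 9.75 years = 3.0771e+08 s.
Invert Kepler's third law: a = (GM · T² / (4π²))^(1/3).
Substituting T = 3.0771e+08 s and GM = 4.173e+15 m³/s²:
a = (4.173e+15 · (3.0771e+08)² / (4π²))^(1/3) m
a ≈ 2.155e+10 m = 21.55 Gm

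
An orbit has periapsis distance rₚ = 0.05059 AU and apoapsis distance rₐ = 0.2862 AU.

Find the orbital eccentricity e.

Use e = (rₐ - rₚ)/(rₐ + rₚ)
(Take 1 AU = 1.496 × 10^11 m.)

Convert to SI: rₚ = 0.05059 AU = 7.56826e+09 m; rₐ = 0.2862 AU = 4.28155e+10 m.
e = (rₐ − rₚ) / (rₐ + rₚ).
e = (4.28155e+10 − 7.56826e+09) / (4.28155e+10 + 7.56826e+09) = 3.52473e+10 / 5.03838e+10 ≈ 0.6996.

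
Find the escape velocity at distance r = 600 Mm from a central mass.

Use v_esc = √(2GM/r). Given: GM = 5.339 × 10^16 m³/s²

Convert to SI: r = 600 Mm = 6e+08 m.
Escape velocity comes from setting total energy to zero: ½v² − GM/r = 0 ⇒ v_esc = √(2GM / r).
v_esc = √(2 · 5.339e+16 / 6e+08) m/s ≈ 1.334e+04 m/s = 13.34 km/s.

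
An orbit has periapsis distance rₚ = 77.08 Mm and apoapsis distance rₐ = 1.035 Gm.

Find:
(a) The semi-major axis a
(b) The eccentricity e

Convert to SI: rₚ = 77.08 Mm = 7.708e+07 m; rₐ = 1.035 Gm = 1.035e+09 m.
(a) a = (rₚ + rₐ) / 2 = (7.708e+07 + 1.035e+09) / 2 ≈ 5.56e+08 m = 556 Mm.
(b) e = (rₐ − rₚ) / (rₐ + rₚ) = (1.035e+09 − 7.708e+07) / (1.035e+09 + 7.708e+07) ≈ 0.8614.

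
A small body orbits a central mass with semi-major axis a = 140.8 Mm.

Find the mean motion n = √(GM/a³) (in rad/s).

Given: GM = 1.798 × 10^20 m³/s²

Convert to SI: a = 140.8 Mm = 1.408e+08 m.
n = √(GM / a³).
n = √(1.798e+20 / (1.408e+08)³) rad/s ≈ 0.008026 rad/s.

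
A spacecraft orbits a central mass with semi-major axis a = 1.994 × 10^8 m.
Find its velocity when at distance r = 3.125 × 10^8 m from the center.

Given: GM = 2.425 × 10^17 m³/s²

Vis-viva: v = √(GM · (2/r − 1/a)).
2/r − 1/a = 2/3.125e+08 − 1/1.994e+08 = 1.38495e-09 m⁻¹.
v = √(2.425e+17 · 1.38495e-09) m/s ≈ 1.833e+04 m/s = 18.33 km/s.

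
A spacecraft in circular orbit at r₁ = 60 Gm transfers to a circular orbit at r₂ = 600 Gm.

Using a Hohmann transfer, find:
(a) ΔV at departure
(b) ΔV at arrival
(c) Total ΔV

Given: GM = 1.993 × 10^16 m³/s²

Convert to SI: r₁ = 60 Gm = 6e+10 m; r₂ = 600 Gm = 6e+11 m.
Transfer semi-major axis: a_t = (r₁ + r₂)/2 = (6e+10 + 6e+11)/2 = 3.3e+11 m.
Circular speeds: v₁ = √(GM/r₁) = 576.339 m/s, v₂ = √(GM/r₂) = 182.254 m/s.
Transfer speeds (vis-viva v² = GM(2/r − 1/a_t)): v₁ᵗ = 777.135 m/s, v₂ᵗ = 77.7135 m/s.
(a) ΔV₁ = |v₁ᵗ − v₁| ≈ 200.8 m/s = 200.8 m/s.
(b) ΔV₂ = |v₂ − v₂ᵗ| ≈ 104.5 m/s = 104.5 m/s.
(c) ΔV_total = ΔV₁ + ΔV₂ ≈ 305.3 m/s = 305.3 m/s.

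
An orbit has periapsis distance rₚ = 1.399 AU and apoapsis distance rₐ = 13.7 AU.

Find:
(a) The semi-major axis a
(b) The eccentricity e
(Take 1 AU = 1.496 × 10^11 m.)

Convert to SI: rₚ = 1.399 AU = 2.0929e+11 m; rₐ = 13.7 AU = 2.04952e+12 m.
(a) a = (rₚ + rₐ) / 2 = (2.0929e+11 + 2.04952e+12) / 2 ≈ 1.129e+12 m = 7.55 AU.
(b) e = (rₐ − rₚ) / (rₐ + rₚ) = (2.04952e+12 − 2.0929e+11) / (2.04952e+12 + 2.0929e+11) ≈ 0.8147.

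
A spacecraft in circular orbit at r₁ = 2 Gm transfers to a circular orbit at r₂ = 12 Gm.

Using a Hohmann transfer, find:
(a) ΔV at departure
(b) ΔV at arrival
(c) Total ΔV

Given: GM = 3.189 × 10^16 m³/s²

Convert to SI: r₁ = 2 Gm = 2e+09 m; r₂ = 12 Gm = 1.2e+10 m.
Transfer semi-major axis: a_t = (r₁ + r₂)/2 = (2e+09 + 1.2e+10)/2 = 7e+09 m.
Circular speeds: v₁ = √(GM/r₁) = 3993.12 m/s, v₂ = √(GM/r₂) = 1630.18 m/s.
Transfer speeds (vis-viva v² = GM(2/r − 1/a_t)): v₁ᵗ = 5228.22 m/s, v₂ᵗ = 871.37 m/s.
(a) ΔV₁ = |v₁ᵗ − v₁| ≈ 1235 m/s = 1.235 km/s.
(b) ΔV₂ = |v₂ − v₂ᵗ| ≈ 758.8 m/s = 758.8 m/s.
(c) ΔV_total = ΔV₁ + ΔV₂ ≈ 1994 m/s = 1.994 km/s.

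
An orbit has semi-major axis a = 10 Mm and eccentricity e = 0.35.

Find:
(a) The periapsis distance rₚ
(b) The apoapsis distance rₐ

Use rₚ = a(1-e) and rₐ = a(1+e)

Convert to SI: a = 10 Mm = 1e+07 m.
(a) rₚ = a(1 − e) = 1e+07 · (1 − 0.35) = 1e+07 · 0.65 ≈ 6.5e+06 m = 6.5 Mm.
(b) rₐ = a(1 + e) = 1e+07 · (1 + 0.35) = 1e+07 · 1.35 ≈ 1.35e+07 m = 13.5 Mm.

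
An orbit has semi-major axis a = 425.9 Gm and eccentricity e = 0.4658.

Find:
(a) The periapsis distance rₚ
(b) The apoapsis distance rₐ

Convert to SI: a = 425.9 Gm = 4.259e+11 m.
(a) rₚ = a(1 − e) = 4.259e+11 · (1 − 0.4658) = 4.259e+11 · 0.5342 ≈ 2.275e+11 m = 227.5 Gm.
(b) rₐ = a(1 + e) = 4.259e+11 · (1 + 0.4658) = 4.259e+11 · 1.4658 ≈ 6.243e+11 m = 624.3 Gm.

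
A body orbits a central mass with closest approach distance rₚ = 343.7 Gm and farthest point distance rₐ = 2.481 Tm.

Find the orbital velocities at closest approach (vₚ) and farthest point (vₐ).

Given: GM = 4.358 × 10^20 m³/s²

Convert to SI: rₚ = 343.7 Gm = 3.437e+11 m; rₐ = 2.481 Tm = 2.481e+12 m.
Use the vis-viva equation v² = GM(2/r − 1/a) with a = (rₚ + rₐ)/2 = (3.437e+11 + 2.481e+12)/2 = 1.41235e+12 m.
vₚ = √(GM · (2/rₚ − 1/a)) = √(4.358e+20 · (2/3.437e+11 − 1/1.41235e+12)) m/s ≈ 4.72e+04 m/s = 47.2 km/s.
vₐ = √(GM · (2/rₐ − 1/a)) = √(4.358e+20 · (2/2.481e+12 − 1/1.41235e+12)) m/s ≈ 6538 m/s = 6.538 km/s.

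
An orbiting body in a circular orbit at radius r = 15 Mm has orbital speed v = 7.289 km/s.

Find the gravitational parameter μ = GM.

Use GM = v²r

Convert to SI: r = 15 Mm = 1.5e+07 m; v = 7.289 km/s = 7289 m/s.
For a circular orbit v² = GM/r, so GM = v² · r.
GM = (7289)² · 1.5e+07 m³/s² ≈ 7.969e+14 m³/s² = 7.969 × 10^14 m³/s².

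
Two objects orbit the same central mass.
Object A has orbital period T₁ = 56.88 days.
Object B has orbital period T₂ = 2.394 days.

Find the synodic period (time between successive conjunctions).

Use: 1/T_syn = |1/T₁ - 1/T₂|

Convert to SI: T₁ = 56.88 days = 4.91443e+06 s; T₂ = 2.394 days = 206842 s.
T_syn = |T₁ · T₂ / (T₁ − T₂)|.
T_syn = |4.91443e+06 · 206842 / (4.91443e+06 − 206842)| s ≈ 2.159e+05 s = 2.499 days.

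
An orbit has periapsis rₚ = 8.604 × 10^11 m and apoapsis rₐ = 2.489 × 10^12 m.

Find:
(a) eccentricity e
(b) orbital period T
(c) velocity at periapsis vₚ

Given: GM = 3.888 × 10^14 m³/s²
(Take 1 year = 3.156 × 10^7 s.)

(a) e = (rₐ − rₚ)/(rₐ + rₚ) = (2.489e+12 − 8.604e+11)/(2.489e+12 + 8.604e+11) ≈ 0.4862
(b) With a = (rₚ + rₐ)/2 = 1.6747e+12 m, T = 2π √(a³/GM) = 2π √((1.6747e+12)³/3.888e+14) s ≈ 6.906e+11 s
(c) With a = (rₚ + rₐ)/2 = 1.6747e+12 m, vₚ = √(GM (2/rₚ − 1/a)) = √(3.888e+14 · (2/8.604e+11 − 1/1.6747e+12)) m/s ≈ 25.92 m/s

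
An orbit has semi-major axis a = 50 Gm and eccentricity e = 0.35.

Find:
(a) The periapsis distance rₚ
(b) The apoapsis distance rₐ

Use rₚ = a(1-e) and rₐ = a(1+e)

Convert to SI: a = 50 Gm = 5e+10 m.
(a) rₚ = a(1 − e) = 5e+10 · (1 − 0.35) = 5e+10 · 0.65 ≈ 3.25e+10 m = 32.5 Gm.
(b) rₐ = a(1 + e) = 5e+10 · (1 + 0.35) = 5e+10 · 1.35 ≈ 6.75e+10 m = 67.5 Gm.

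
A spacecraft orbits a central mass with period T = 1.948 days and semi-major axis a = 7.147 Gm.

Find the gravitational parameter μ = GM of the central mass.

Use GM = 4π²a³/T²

Convert to SI: T = 1.948 days = 168307 s; a = 7.147 Gm = 7.147e+09 m.
GM = 4π² · a³ / T².
GM = 4π² · (7.147e+09)³ / (168307)² m³/s² ≈ 5.088e+20 m³/s² = 5.088 × 10^20 m³/s².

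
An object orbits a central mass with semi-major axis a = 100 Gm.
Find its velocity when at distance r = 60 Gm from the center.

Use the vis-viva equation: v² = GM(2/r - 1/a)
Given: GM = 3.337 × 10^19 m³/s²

Convert to SI: a = 100 Gm = 1e+11 m; r = 60 Gm = 6e+10 m.
Vis-viva: v = √(GM · (2/r − 1/a)).
2/r − 1/a = 2/6e+10 − 1/1e+11 = 2.33333e-11 m⁻¹.
v = √(3.337e+19 · 2.33333e-11) m/s ≈ 2.79e+04 m/s = 27.9 km/s.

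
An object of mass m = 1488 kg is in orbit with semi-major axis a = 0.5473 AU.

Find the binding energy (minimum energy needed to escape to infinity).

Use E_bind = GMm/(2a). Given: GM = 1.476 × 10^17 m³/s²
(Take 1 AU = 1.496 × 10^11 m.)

Convert to SI: a = 0.5473 AU = 8.18761e+10 m.
Total orbital energy is E = −GMm/(2a); binding energy is E_bind = −E = GMm/(2a).
E_bind = 1.476e+17 · 1488 / (2 · 8.18761e+10) J ≈ 1.341e+09 J = 1.341 GJ.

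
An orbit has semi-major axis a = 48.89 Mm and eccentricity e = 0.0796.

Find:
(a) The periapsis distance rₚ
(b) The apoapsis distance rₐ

Convert to SI: a = 48.89 Mm = 4.889e+07 m.
(a) rₚ = a(1 − e) = 4.889e+07 · (1 − 0.0796) = 4.889e+07 · 0.9204 ≈ 4.5e+07 m = 45 Mm.
(b) rₐ = a(1 + e) = 4.889e+07 · (1 + 0.0796) = 4.889e+07 · 1.0796 ≈ 5.278e+07 m = 52.78 Mm.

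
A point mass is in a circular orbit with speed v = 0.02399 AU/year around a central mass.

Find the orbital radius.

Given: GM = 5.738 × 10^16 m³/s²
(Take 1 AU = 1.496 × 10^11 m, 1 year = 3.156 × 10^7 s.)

Convert to SI: v = 0.02399 AU/year = 113.717 m/s.
For a circular orbit, v² = GM / r, so r = GM / v².
r = 5.738e+16 / (113.717)² m ≈ 4.437e+12 m = 29.66 AU.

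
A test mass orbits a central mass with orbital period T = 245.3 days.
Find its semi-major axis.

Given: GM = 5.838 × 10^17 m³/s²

Convert to SI: T = 245.3 days = 2.11939e+07 s.
Invert Kepler's third law: a = (GM · T² / (4π²))^(1/3).
Substituting T = 2.11939e+07 s and GM = 5.838e+17 m³/s²:
a = (5.838e+17 · (2.11939e+07)² / (4π²))^(1/3) m
a ≈ 1.88e+10 m = 1.88 × 10^10 m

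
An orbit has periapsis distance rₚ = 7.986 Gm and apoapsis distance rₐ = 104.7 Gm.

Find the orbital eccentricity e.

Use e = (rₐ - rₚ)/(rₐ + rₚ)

Convert to SI: rₚ = 7.986 Gm = 7.986e+09 m; rₐ = 104.7 Gm = 1.047e+11 m.
e = (rₐ − rₚ) / (rₐ + rₚ).
e = (1.047e+11 − 7.986e+09) / (1.047e+11 + 7.986e+09) = 9.6714e+10 / 1.12686e+11 ≈ 0.8583.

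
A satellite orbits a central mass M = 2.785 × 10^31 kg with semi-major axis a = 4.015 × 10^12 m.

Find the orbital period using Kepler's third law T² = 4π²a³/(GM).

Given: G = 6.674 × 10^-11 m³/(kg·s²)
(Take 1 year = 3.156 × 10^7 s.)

GM = G · M = 6.674e-11 · 2.785e+31 = 1.85871e+21 m³/s².
Kepler's third law: T = 2π √(a³ / GM).
Substituting a = 4.015e+12 m and GM = 1.85871e+21 m³/s²:
T = 2π √((4.015e+12)³ / 1.85871e+21) s
T ≈ 1.172e+09 s = 37.15 years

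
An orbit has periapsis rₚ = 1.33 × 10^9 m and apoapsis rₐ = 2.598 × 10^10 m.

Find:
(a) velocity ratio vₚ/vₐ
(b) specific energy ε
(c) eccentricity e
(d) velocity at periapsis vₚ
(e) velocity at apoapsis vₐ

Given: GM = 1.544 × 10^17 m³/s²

(a) Conservation of angular momentum (rₚvₚ = rₐvₐ) gives vₚ/vₐ = rₐ/rₚ = 2.598e+10/1.33e+09 ≈ 19.53
(b) With a = (rₚ + rₐ)/2 = 1.3655e+10 m, ε = −GM/(2a) = −1.544e+17/(2 · 1.3655e+10) J/kg ≈ -5.654e+06 J/kg
(c) e = (rₐ − rₚ)/(rₐ + rₚ) = (2.598e+10 − 1.33e+09)/(2.598e+10 + 1.33e+09) ≈ 0.9026
(d) With a = (rₚ + rₐ)/2 = 1.3655e+10 m, vₚ = √(GM (2/rₚ − 1/a)) = √(1.544e+17 · (2/1.33e+09 − 1/1.3655e+10)) m/s ≈ 1.486e+04 m/s
(e) With a = (rₚ + rₐ)/2 = 1.3655e+10 m, vₐ = √(GM (2/rₐ − 1/a)) = √(1.544e+17 · (2/2.598e+10 − 1/1.3655e+10)) m/s ≈ 760.8 m/s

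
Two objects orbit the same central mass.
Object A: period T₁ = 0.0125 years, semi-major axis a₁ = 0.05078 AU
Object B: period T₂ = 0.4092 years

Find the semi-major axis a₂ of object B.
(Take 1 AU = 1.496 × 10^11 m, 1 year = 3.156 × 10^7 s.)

Convert to SI: T₁ = 0.0125 years = 394500 s; a₁ = 0.05078 AU = 7.59669e+09 m; T₂ = 0.4092 years = 1.29144e+07 s.
Kepler's third law: (T₁/T₂)² = (a₁/a₂)³ ⇒ a₂ = a₁ · (T₂/T₁)^(2/3).
T₂/T₁ = 1.29144e+07 / 394500 = 32.736.
a₂ = 7.59669e+09 · (32.736)^(2/3) m ≈ 7.774e+10 m = 0.5196 AU.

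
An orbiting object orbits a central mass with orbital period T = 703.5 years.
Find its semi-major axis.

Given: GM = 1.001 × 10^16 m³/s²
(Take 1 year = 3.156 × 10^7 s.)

Convert to SI: T = 703.5 years = 2.22025e+10 s.
Invert Kepler's third law: a = (GM · T² / (4π²))^(1/3).
Substituting T = 2.22025e+10 s and GM = 1.001e+16 m³/s²:
a = (1.001e+16 · (2.22025e+10)² / (4π²))^(1/3) m
a ≈ 5e+11 m = 500 Gm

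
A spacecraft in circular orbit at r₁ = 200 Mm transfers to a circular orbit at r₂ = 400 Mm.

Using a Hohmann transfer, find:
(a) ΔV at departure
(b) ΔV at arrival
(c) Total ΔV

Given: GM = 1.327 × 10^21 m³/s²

Convert to SI: r₁ = 200 Mm = 2e+08 m; r₂ = 400 Mm = 4e+08 m.
Transfer semi-major axis: a_t = (r₁ + r₂)/2 = (2e+08 + 4e+08)/2 = 3e+08 m.
Circular speeds: v₁ = √(GM/r₁) = 2.57585e+06 m/s, v₂ = √(GM/r₂) = 1.8214e+06 m/s.
Transfer speeds (vis-viva v² = GM(2/r − 1/a_t)): v₁ᵗ = 2.97433e+06 m/s, v₂ᵗ = 1.48717e+06 m/s.
(a) ΔV₁ = |v₁ᵗ − v₁| ≈ 3.985e+05 m/s = 398.5 km/s.
(b) ΔV₂ = |v₂ − v₂ᵗ| ≈ 3.342e+05 m/s = 334.2 km/s.
(c) ΔV_total = ΔV₁ + ΔV₂ ≈ 7.327e+05 m/s = 732.7 km/s.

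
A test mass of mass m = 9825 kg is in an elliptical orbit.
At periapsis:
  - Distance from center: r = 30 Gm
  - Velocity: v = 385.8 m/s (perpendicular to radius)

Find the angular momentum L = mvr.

Convert to SI: r = 30 Gm = 3e+10 m.
Since v is perpendicular to r, L = m · v · r.
L = 9825 · 385.8 · 3e+10 kg·m²/s ≈ 1.137e+17 kg·m²/s.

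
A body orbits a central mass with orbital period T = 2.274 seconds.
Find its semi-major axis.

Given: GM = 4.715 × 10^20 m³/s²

Invert Kepler's third law: a = (GM · T² / (4π²))^(1/3).
Substituting T = 2.274 s and GM = 4.715e+20 m³/s²:
a = (4.715e+20 · (2.274)² / (4π²))^(1/3) m
a ≈ 3.953e+06 m = 3.953 Mm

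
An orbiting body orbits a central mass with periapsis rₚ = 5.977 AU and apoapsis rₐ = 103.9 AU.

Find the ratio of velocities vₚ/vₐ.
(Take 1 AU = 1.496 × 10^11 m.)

Convert to SI: rₚ = 5.977 AU = 8.94159e+11 m; rₐ = 103.9 AU = 1.55434e+13 m.
Conservation of angular momentum gives rₚvₚ = rₐvₐ, so vₚ/vₐ = rₐ/rₚ.
vₚ/vₐ = 1.55434e+13 / 8.94159e+11 ≈ 17.38.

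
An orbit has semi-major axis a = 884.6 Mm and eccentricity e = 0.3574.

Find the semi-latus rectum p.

Convert to SI: a = 884.6 Mm = 8.846e+08 m.
p = a (1 − e²).
p = 8.846e+08 · (1 − (0.3574)²) = 8.846e+08 · 0.872265 ≈ 7.716e+08 m = 771.6 Mm.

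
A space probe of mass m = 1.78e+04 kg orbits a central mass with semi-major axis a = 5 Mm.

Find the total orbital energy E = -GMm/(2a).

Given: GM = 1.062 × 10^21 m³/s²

Convert to SI: a = 5 Mm = 5e+06 m.
E = −GMm / (2a).
E = −1.062e+21 · 1.78e+04 / (2 · 5e+06) J ≈ -1.89e+18 J = -1.89 EJ.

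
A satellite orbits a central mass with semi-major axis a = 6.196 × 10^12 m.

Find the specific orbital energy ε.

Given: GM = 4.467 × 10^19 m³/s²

ε = −GM / (2a).
ε = −4.467e+19 / (2 · 6.196e+12) J/kg ≈ -3.605e+06 J/kg = -3.605 MJ/kg.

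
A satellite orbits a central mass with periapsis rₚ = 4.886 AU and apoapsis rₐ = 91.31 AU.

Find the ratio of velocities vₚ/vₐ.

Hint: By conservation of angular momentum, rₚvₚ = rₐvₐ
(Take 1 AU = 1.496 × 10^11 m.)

Convert to SI: rₚ = 4.886 AU = 7.30946e+11 m; rₐ = 91.31 AU = 1.366e+13 m.
Conservation of angular momentum gives rₚvₚ = rₐvₐ, so vₚ/vₐ = rₐ/rₚ.
vₚ/vₐ = 1.366e+13 / 7.30946e+11 ≈ 18.69.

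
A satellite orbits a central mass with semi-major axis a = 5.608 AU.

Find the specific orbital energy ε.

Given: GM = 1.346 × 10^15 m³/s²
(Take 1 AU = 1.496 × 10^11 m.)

Convert to SI: a = 5.608 AU = 8.38957e+11 m.
ε = −GM / (2a).
ε = −1.346e+15 / (2 · 8.38957e+11) J/kg ≈ -802.2 J/kg = -802.2 J/kg.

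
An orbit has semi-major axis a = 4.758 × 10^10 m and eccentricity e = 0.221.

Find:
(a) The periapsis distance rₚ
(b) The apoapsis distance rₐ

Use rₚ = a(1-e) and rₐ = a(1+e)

(a) rₚ = a(1 − e) = 4.758e+10 · (1 − 0.221) = 4.758e+10 · 0.779 ≈ 3.706e+10 m = 3.706 × 10^10 m.
(b) rₐ = a(1 + e) = 4.758e+10 · (1 + 0.221) = 4.758e+10 · 1.221 ≈ 5.81e+10 m = 5.81 × 10^10 m.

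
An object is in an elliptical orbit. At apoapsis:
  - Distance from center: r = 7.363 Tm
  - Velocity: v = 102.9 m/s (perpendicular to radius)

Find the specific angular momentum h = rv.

Convert to SI: r = 7.363 Tm = 7.363e+12 m.
With v perpendicular to r, h = r · v.
h = 7.363e+12 · 102.9 m²/s ≈ 7.577e+14 m²/s.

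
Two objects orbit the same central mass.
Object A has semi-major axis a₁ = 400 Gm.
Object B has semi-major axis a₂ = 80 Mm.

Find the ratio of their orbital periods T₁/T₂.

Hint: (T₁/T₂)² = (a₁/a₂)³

Convert to SI: a₁ = 400 Gm = 4e+11 m; a₂ = 80 Mm = 8e+07 m.
From Kepler's third law, (T₁/T₂)² = (a₁/a₂)³, so T₁/T₂ = (a₁/a₂)^(3/2).
a₁/a₂ = 4e+11 / 8e+07 = 5000.
T₁/T₂ = (5000)^(3/2) ≈ 3.536e+05.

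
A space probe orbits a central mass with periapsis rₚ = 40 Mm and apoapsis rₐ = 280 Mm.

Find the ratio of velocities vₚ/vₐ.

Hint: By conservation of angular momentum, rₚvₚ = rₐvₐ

Convert to SI: rₚ = 40 Mm = 4e+07 m; rₐ = 280 Mm = 2.8e+08 m.
Conservation of angular momentum gives rₚvₚ = rₐvₐ, so vₚ/vₐ = rₐ/rₚ.
vₚ/vₐ = 2.8e+08 / 4e+07 ≈ 7.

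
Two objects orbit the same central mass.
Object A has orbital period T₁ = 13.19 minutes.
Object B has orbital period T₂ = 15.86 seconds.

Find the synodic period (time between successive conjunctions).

Convert to SI: T₁ = 13.19 minutes = 791.4 s.
T_syn = |T₁ · T₂ / (T₁ − T₂)|.
T_syn = |791.4 · 15.86 / (791.4 − 15.86)| s ≈ 16.18 s = 16.18 seconds.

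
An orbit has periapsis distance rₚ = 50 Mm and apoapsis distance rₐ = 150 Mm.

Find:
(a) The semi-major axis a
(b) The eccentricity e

Convert to SI: rₚ = 50 Mm = 5e+07 m; rₐ = 150 Mm = 1.5e+08 m.
(a) a = (rₚ + rₐ) / 2 = (5e+07 + 1.5e+08) / 2 ≈ 1e+08 m = 100 Mm.
(b) e = (rₐ − rₚ) / (rₐ + rₚ) = (1.5e+08 − 5e+07) / (1.5e+08 + 5e+07) ≈ 0.5.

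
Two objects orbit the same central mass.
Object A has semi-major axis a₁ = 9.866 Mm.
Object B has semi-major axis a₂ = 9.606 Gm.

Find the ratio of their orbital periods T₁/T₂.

Convert to SI: a₁ = 9.866 Mm = 9.866e+06 m; a₂ = 9.606 Gm = 9.606e+09 m.
From Kepler's third law, (T₁/T₂)² = (a₁/a₂)³, so T₁/T₂ = (a₁/a₂)^(3/2).
a₁/a₂ = 9.866e+06 / 9.606e+09 = 0.00102707.
T₁/T₂ = (0.00102707)^(3/2) ≈ 3.292e-05.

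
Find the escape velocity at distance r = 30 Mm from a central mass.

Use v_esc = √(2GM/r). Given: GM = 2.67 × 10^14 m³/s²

Convert to SI: r = 30 Mm = 3e+07 m.
Escape velocity comes from setting total energy to zero: ½v² − GM/r = 0 ⇒ v_esc = √(2GM / r).
v_esc = √(2 · 2.67e+14 / 3e+07) m/s ≈ 4219 m/s = 4.219 km/s.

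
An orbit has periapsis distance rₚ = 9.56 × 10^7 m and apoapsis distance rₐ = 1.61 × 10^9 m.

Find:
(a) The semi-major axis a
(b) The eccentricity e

(a) a = (rₚ + rₐ) / 2 = (9.56e+07 + 1.61e+09) / 2 ≈ 8.528e+08 m = 8.528 × 10^8 m.
(b) e = (rₐ − rₚ) / (rₐ + rₚ) = (1.61e+09 − 9.56e+07) / (1.61e+09 + 9.56e+07) ≈ 0.8879.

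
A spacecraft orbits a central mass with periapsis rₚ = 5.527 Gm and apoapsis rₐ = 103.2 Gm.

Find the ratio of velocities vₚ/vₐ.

Convert to SI: rₚ = 5.527 Gm = 5.527e+09 m; rₐ = 103.2 Gm = 1.032e+11 m.
Conservation of angular momentum gives rₚvₚ = rₐvₐ, so vₚ/vₐ = rₐ/rₚ.
vₚ/vₐ = 1.032e+11 / 5.527e+09 ≈ 18.67.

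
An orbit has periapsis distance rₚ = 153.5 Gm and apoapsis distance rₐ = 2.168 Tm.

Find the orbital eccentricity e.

Convert to SI: rₚ = 153.5 Gm = 1.535e+11 m; rₐ = 2.168 Tm = 2.168e+12 m.
e = (rₐ − rₚ) / (rₐ + rₚ).
e = (2.168e+12 − 1.535e+11) / (2.168e+12 + 1.535e+11) = 2.0145e+12 / 2.3215e+12 ≈ 0.8678.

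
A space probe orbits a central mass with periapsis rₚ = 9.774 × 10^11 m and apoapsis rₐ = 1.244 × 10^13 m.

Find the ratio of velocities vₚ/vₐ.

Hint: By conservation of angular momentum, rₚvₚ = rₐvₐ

Conservation of angular momentum gives rₚvₚ = rₐvₐ, so vₚ/vₐ = rₐ/rₚ.
vₚ/vₐ = 1.244e+13 / 9.774e+11 ≈ 12.73.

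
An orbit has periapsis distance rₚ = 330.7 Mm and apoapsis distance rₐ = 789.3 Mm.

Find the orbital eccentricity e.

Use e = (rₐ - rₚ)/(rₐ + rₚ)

Convert to SI: rₚ = 330.7 Mm = 3.307e+08 m; rₐ = 789.3 Mm = 7.893e+08 m.
e = (rₐ − rₚ) / (rₐ + rₚ).
e = (7.893e+08 − 3.307e+08) / (7.893e+08 + 3.307e+08) = 4.586e+08 / 1.12e+09 ≈ 0.4095.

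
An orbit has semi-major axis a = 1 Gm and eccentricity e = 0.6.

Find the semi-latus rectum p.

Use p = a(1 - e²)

Convert to SI: a = 1 Gm = 1e+09 m.
p = a (1 − e²).
p = 1e+09 · (1 − (0.6)²) = 1e+09 · 0.64 ≈ 6.4e+08 m = 640 Mm.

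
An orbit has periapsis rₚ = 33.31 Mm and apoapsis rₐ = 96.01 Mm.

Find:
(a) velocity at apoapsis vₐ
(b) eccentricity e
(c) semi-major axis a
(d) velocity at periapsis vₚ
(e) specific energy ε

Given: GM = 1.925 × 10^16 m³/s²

Convert to SI: rₚ = 33.31 Mm = 3.331e+07 m; rₐ = 96.01 Mm = 9.601e+07 m.
(a) With a = (rₚ + rₐ)/2 = 6.466e+07 m, vₐ = √(GM (2/rₐ − 1/a)) = √(1.925e+16 · (2/9.601e+07 − 1/6.466e+07)) m/s ≈ 1.016e+04 m/s
(b) e = (rₐ − rₚ)/(rₐ + rₚ) = (9.601e+07 − 3.331e+07)/(9.601e+07 + 3.331e+07) ≈ 0.4848
(c) a = (rₚ + rₐ)/2 = (3.331e+07 + 9.601e+07)/2 ≈ 6.466e+07 m
(d) With a = (rₚ + rₐ)/2 = 6.466e+07 m, vₚ = √(GM (2/rₚ − 1/a)) = √(1.925e+16 · (2/3.331e+07 − 1/6.466e+07)) m/s ≈ 2.929e+04 m/s
(e) With a = (rₚ + rₐ)/2 = 6.466e+07 m, ε = −GM/(2a) = −1.925e+16/(2 · 6.466e+07) J/kg ≈ -1.489e+08 J/kg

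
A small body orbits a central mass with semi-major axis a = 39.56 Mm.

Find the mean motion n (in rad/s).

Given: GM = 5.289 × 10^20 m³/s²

Convert to SI: a = 39.56 Mm = 3.956e+07 m.
n = √(GM / a³).
n = √(5.289e+20 / (3.956e+07)³) rad/s ≈ 0.09243 rad/s.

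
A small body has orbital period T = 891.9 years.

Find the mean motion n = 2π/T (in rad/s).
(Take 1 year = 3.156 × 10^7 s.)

Convert to SI: T = 891.9 years = 2.81484e+10 s.
n = 2π / T.
n = 2π / 2.81484e+10 s ≈ 2.232e-10 rad/s.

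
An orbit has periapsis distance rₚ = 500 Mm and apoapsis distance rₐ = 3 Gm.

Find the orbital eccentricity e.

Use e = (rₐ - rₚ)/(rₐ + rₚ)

Convert to SI: rₚ = 500 Mm = 5e+08 m; rₐ = 3 Gm = 3e+09 m.
e = (rₐ − rₚ) / (rₐ + rₚ).
e = (3e+09 − 5e+08) / (3e+09 + 5e+08) = 2.5e+09 / 3.5e+09 ≈ 0.7143.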